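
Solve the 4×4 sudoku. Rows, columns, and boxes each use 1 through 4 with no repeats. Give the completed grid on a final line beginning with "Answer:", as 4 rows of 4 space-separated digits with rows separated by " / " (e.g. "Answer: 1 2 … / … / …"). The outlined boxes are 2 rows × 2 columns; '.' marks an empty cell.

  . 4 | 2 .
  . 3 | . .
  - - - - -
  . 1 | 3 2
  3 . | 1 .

Step 1. [r1c1∈{1}] r1c1 is down to just 1 ⇒ r1c1=1.
Step 2. [r2c3∈{4}] only 4 remains possible at r2c3, so r2c3=4.
Step 3. [r2c1∈{2}] only 2 remains possible at r2c1 ⇒ r2c1=2.
Step 4. [r4c4∈{4}] r4c4 is down to just 4 ⇒ r4c4=4.
Step 5. [r3c1∈{4}] nothing but 4 survives at r3c1, so r3c1=4.
Step 6. [r4c2∈{2}] only 2 remains possible at r4c2 ⇒ r4c2=2.
Step 7. [r1c4∈{3}] only 3 remains possible at r1c4, so r1c4=3.
Step 8. [r2c4∈{1}] only 1 remains possible at r2c4. So r2c4=1.

Answer: 1 4 2 3 / 2 3 4 1 / 4 1 3 2 / 3 2 1 4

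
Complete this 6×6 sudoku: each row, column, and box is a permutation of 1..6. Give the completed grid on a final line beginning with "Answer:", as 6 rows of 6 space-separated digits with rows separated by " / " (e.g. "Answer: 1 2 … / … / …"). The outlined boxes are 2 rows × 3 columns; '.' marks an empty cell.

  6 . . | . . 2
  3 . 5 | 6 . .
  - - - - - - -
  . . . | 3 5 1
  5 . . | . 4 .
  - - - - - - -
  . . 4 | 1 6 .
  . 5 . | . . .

Step 1. [r1c3∈{1}] r1c3 is down to just 1 ⇒ r1c3=1.
Step 2. [r6c5∈{2,3}] across col 5, 2 lands solely at r6c5. So r6c5=2.
Step 3. [r2c2∈{2,4}] 2 has one home in row 2: r2c2, so r2c2=2.
Step 4. [r5c2∈{3}] r5c2 is down to just 3 ⇒ r5c2=3.
Step 5. [r4c3∈{2,3,6}] 3 has one home in row 4: r4c3, so r4c3=3.
Step 6. [r6c4∈{4}] r6c4 is down to just 4 ⇒ r6c4=4.
Step 7. [r3c1∈{2,4}] r3c1 is the only open cell in col 1 admitting 4. So r3c1=4.
Step 8. [r3c2∈{6}] r3c2 is down to just 6. So r3c2=6.
Step 9. [r2c5∈{1}] r2c5 is down to just 1 ⇒ r2c5=1.
Step 10. [r3c3∈{2}] nothing but 2 survives at r3c3 ⇒ r3c3=2.
Step 11. [r5c6∈{5}] r5c6's peers cover all but 5, so r5c6=5.
Step 12. [r4c2∈{1}] r4c2 has the single candidate 1, so r4c2=1.
Step 13. [r1c5∈{3}] nothing but 3 survives at r1c5, so r1c5=3.
Step 14. [r1c4∈{5}] r1c4's peers cover all but 5 ⇒ r1c4=5.
Step 15. [r4c6∈{6}] r4c6's peers cover all but 6 ⇒ r4c6=6.
Step 16. [r6c6∈{3}] r6c6 has the single candidate 3, so r6c6=3.
Step 17. [r2c6∈{4}] r2c6 has the single candidate 4 ⇒ r2c6=4.
Step 18. [r6c1∈{1}] r6c1 has the single candidate 1 ⇒ r6c1=1.
Step 19. [r5c1∈{2}] r5c1 has the single candidate 2. So r5c1=2.
Step 20. [r4c4∈{2}] r4c4's peers cover all but 2 ⇒ r4c4=2.
Step 21. [r6c3∈{6}] only 6 remains possible at r6c3 ⇒ r6c3=6.
Step 22. [r1c2∈{4}] r1c2 is down to just 4. So r1c2=4.

Answer: 6 4 1 5 3 2 / 3 2 5 6 1 4 / 4 6 2 3 5 1 / 5 1 3 2 4 6 / 2 3 4 1 6 5 / 1 5 6 4 2 3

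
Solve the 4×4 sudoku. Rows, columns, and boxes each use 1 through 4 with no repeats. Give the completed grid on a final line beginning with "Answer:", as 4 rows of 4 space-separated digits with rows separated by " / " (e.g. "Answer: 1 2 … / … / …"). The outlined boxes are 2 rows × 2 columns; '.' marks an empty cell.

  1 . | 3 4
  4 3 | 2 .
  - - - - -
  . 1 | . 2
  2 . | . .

Step 1. [r4c3∈{1,4}] col 3 places 1 nowhere but r4c3 ⇒ r4c3=1.
Step 2. [r4c4∈{3}] r4c4 is down to just 3. So r4c4=3.
Step 3. [r3c1∈{3}] nothing but 3 survives at r3c1, so r3c1=3.
Step 4. [r1c2∈{2}] r1c2 has the single candidate 2 ⇒ r1c2=2.
Step 5. [r3c3∈{4}] r3c3's peers cover all but 4 ⇒ r3c3=4.
Step 6. [r4c2∈{4}] r4c2 is down to just 4 ⇒ r4c2=4.
Step 7. [r2c4∈{1}] only 1 remains possible at r2c4 ⇒ r2c4=1.

Answer: 1 2 3 4 / 4 3 2 1 / 3 1 4 2 / 2 4 1 3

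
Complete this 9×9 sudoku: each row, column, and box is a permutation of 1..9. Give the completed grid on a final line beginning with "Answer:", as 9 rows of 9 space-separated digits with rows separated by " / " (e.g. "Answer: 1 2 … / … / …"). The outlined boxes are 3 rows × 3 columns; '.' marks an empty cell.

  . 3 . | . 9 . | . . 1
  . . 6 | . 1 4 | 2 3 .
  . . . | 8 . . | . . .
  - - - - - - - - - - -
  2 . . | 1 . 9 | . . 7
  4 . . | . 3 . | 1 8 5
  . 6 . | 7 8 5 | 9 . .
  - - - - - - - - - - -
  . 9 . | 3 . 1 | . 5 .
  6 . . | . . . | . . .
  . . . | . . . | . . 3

Step 1. [r8c3∈{1,2,3,4,5,7,8}] in row 8, 3 fits only at r8c3 ⇒ r8c3=3.
Step 2. [r4c5∈{4,6}] in box 5, 4 fits only at r4c5 ⇒ r4c5=4.
Step 3. [r2c4∈{5}] r2c4's peers cover all but 5. So r2c4=5.
Step 4. [r5c2∈{7}] nothing but 7 survives at r5c2. So r5c2=7.
Step 5. [r2c1∈{7,8,9}] across row 2, 7 lands solely at r2c1 ⇒ r2c1=7.
Step 6. [r7c1∈{8}] r7c1 is down to just 8. So r7c1=8.
Step 7. [r1c1∈{5}] only 5 remains possible at r1c1 ⇒ r1c1=5.
Step 8. [r9c1∈{1}] only 1 remains possible at r9c1 ⇒ r9c1=1.
Step 9. [r4c8∈{6}] nothing but 6 survives at r4c8, so r4c8=6.
Step 10. [r2c9∈{8,9}] in row 2, 9 fits only at r2c9, so r2c9=9.
Step 11. [r1c7∈{4,6,7,8}] across box 3, 8 lands solely at r1c7 ⇒ r1c7=8.
Step 12. [r9c6∈{2,6,7,8}] r9c6 is the only open cell in row 9 admitting 8. So r9c6=8.
Step 13. [r8c8∈{1,2,4,7,9}] row 8 places 1 nowhere but r8c8. So r8c8=1.
Step 14. [r9c8∈{2,4,7,9}] in col 8, 9 fits only at r9c8, so r9c8=9.
Step 15. [r3c7∈{4,5,6,7}] row 3 places 5 nowhere but r3c7. So r3c7=5.
Step 16. [r3c9∈{4,6}] in box 3, 6 fits only at r3c9, so r3c9=6.
Step 17. [r3c2∈{1,2,4}] in col 2, 1 fits only at r3c2, so r3c2=1.
Step 18. [r8c9∈{2,4,8}] across row 8, 8 lands solely at r8c9. So r8c9=8.
Step 19. [r7c9∈{2,4}] across box 9, 2 lands solely at r7c9. So r7c9=2.
Step 20. [r3c6∈{2,3,7}] row 3 places 3 nowhere but r3c6, so r3c6=3.
Step 21. [r8c4∈{2,4,9}] across row 8, 9 lands solely at r8c4, so r8c4=9.
Step 22. [r9c4∈{2,4,6}] r9c4 is the only open cell in col 4 admitting 4. So r9c4=4.
Step 23. [r8c2∈{2,4,5}] 4 has one home in col 2: r8c2. So r8c2=4.
Step 24. [r8c7∈{7}] r8c7's peers cover all but 7, so r8c7=7.
Step 25. [r8c6∈{2}] r8c6 is down to just 2 ⇒ r8c6=2.
Step 26. [r3c5∈{2,7}] across col 5, 2 lands solely at r3c5 ⇒ r3c5=2.
Step 27. [r7c3∈{7}] only 7 remains possible at r7c3. So r7c3=7.
Step 28. [r7c5∈{6}] r7c5 is down to just 6, so r7c5=6.
Step 29. [r1c3∈{2,4}] 2 has one home in row 1: r1c3. So r1c3=2.
Step 30. [r9c3∈{5}] r9c3 is down to just 5. So r9c3=5.
Step 31. [r1c8∈{4,7}] 4 has one home in row 1: r1c8. So r1c8=4.
Step 32. [r5c6∈{6}] r5c6 is down to just 6. So r5c6=6.
Step 33. [r3c1∈{9}] nothing but 9 survives at r3c1 ⇒ r3c1=9.
Step 34. [r4c3∈{8}] only 8 remains possible at r4c3, so r4c3=8.
Step 35. [r5c3∈{9}] r5c3's peers cover all but 9, so r5c3=9.
Step 36. [r2c2∈{8}] nothing but 8 survives at r2c2, so r2c2=8.
Step 37. [r3c8∈{7}] nothing but 7 survives at r3c8, so r3c8=7.
Step 38. [r7c7∈{4}] r7c7's peers cover all but 4. So r7c7=4.
Step 39. [r6c1∈{3}] r6c1 is down to just 3. So r6c1=3.
Step 40. [r1c4∈{6}] r1c4's peers cover all but 6, so r1c4=6.
Step 41. [r1c6∈{7}] nothing but 7 survives at r1c6. So r1c6=7.
Step 42. [r6c3∈{1}] only 1 remains possible at r6c3, so r6c3=1.
Step 43. [r9c5∈{7}] r9c5's peers cover all but 7 ⇒ r9c5=7.
Step 44. [r3c3∈{4}] r3c3 has the single candidate 4. So r3c3=4.
Step 45. [r5c4∈{2}] only 2 remains possible at r5c4, so r5c4=2.
Step 46. [r9c2∈{2}] nothing but 2 survives at r9c2. So r9c2=2.
Step 47. [r6c8∈{2}] only 2 remains possible at r6c8. So r6c8=2.
Step 48. [r6c9∈{4}] r6c9's peers cover all but 4 ⇒ r6c9=4.
Step 49. [r9c7∈{6}] r9c7 is down to just 6, so r9c7=6.
Step 50. [r4c7∈{3}] only 3 remains possible at r4c7 ⇒ r4c7=3.
Step 51. [r4c2∈{5}] r4c2 has the single candidate 5 ⇒ r4c2=5.
Step 52. [r8c5∈{5}] r8c5's peers cover all but 5 ⇒ r8c5=5.

Answer: 5 3 2 6 9 7 8 4 1 / 7 8 6 5 1 4 2 3 9 / 9 1 4 8 2 3 5 7 6 / 2 5 8 1 4 9 3 6 7 / 4 7 9 2 3 6 1 8 5 / 3 6 1 7 8 5 9 2 4 / 8 9 7 3 6 1 4 5 2 / 6 4 3 9 5 2 7 1 8 / 1 2 5 4 7 8 6 9 3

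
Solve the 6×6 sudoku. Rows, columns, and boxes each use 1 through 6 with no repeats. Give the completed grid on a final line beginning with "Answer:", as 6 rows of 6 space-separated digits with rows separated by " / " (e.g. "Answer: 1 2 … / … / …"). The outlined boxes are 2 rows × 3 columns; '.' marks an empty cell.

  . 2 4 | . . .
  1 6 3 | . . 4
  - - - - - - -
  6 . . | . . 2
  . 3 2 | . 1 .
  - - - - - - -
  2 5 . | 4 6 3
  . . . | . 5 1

Step 1. [r2c4∈{2,5}] 5 has one home in row 2: r2c4 ⇒ r2c4=5.
Step 2. [r4c1∈{4,5}] across row 4, 4 lands solely at r4c1. So r4c1=4.
Step 3. [r1c4∈{1,3,6}] in row 1, 1 fits only at r1c4, so r1c4=1.
Step 4. [r1c5∈{3}] r1c5's peers cover all but 3. So r1c5=3.
Step 5. [r5c3∈{1}] only 1 remains possible at r5c3, so r5c3=1.
Step 6. [r4c4∈{6}] r4c4 has the single candidate 6. So r4c4=6.
Step 7. [r6c1∈{3}] only 3 remains possible at r6c1. So r6c1=3.
Step 8. [r2c5∈{2}] r2c5 is down to just 2 ⇒ r2c5=2.
Step 9. [r3c3∈{5}] r3c3 has the single candidate 5. So r3c3=5.
Step 10. [r6c4∈{2}] only 2 remains possible at r6c4, so r6c4=2.
Step 11. [r3c2∈{1}] r3c2 has the single candidate 1 ⇒ r3c2=1.
Step 12. [r6c2∈{4}] r6c2's peers cover all but 4 ⇒ r6c2=4.
Step 13. [r1c6∈{6}] r1c6 has the single candidate 6. So r1c6=6.
Step 14. [r6c3∈{6}] r6c3 has the single candidate 6. So r6c3=6.
Step 15. [r1c1∈{5}] only 5 remains possible at r1c1, so r1c1=5.
Step 16. [r3c5∈{4}] nothing but 4 survives at r3c5, so r3c5=4.
Step 17. [r3c4∈{3}] r3c4's peers cover all but 3. So r3c4=3.
Step 18. [r4c6∈{5}] nothing but 5 survives at r4c6, so r4c6=5.

Answer: 5 2 4 1 3 6 / 1 6 3 5 2 4 / 6 1 5 3 4 2 / 4 3 2 6 1 5 / 2 5 1 4 6 3 / 3 4 6 2 5 1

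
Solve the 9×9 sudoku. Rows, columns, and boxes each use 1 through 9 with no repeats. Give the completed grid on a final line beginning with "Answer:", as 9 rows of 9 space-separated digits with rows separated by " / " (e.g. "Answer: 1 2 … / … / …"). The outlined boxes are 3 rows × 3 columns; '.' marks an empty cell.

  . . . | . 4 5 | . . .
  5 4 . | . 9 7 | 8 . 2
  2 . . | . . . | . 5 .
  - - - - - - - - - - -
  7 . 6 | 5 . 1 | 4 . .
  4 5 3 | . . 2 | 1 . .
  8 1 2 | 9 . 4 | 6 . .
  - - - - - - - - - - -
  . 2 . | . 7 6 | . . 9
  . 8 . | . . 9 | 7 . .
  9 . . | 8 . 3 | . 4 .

Step 1. [r2c3∈{1}] r2c3 has the single candidate 1, so r2c3=1.
Step 2. [r4c8∈{2,3,8,9}] across row 4, 2 lands solely at r4c8, so r4c8=2.
Step 3. [r6c9∈{3,5,7}] row 6 places 5 nowhere but r6c9. So r6c9=5.
Step 4. [r1c4∈{1,2,3,6}] across row 1, 2 lands solely at r1c4, so r1c4=2.
Step 5. [r3c9∈{1,3,4,6,7}] 4 has one home in row 3: r3c9. So r3c9=4.
Step 6. [r6c8∈{3,7}] across row 6, 7 lands solely at r6c8 ⇒ r6c8=7.
Step 7. [r1c9∈{1,3,6,7}] col 9 places 7 nowhere but r1c9 ⇒ r1c9=7.
Step 8. [r1c8∈{1,3,6,9}] row 1 places 1 nowhere but r1c8 ⇒ r1c8=1.
Step 9. [r4c9∈{3,8}] across box 6, 3 lands solely at r4c9, so r4c9=3.
Step 10. [r8c5∈{1,2,5}] 2 has one home in row 8: r8c5. So r8c5=2.
Step 11. [r8c3∈{4,5}] across row 8, 5 lands solely at r8c3. So r8c3=5.
Step 12. [r2c8∈{3,6}] in box 3, 6 fits only at r2c8, so r2c8=6.
Step 13. [r8c8∈{3}] r8c8's peers cover all but 3. So r8c8=3.
Step 14. [r4c2∈{9}] only 9 remains possible at r4c2 ⇒ r4c2=9.
Step 15. [r9c5∈{1,5}] in col 5, 5 fits only at r9c5. So r9c5=5.
Step 16. [r3c5∈{1,3,6,8}] 1 has one home in col 5: r3c5 ⇒ r3c5=1.
Step 17. [r3c4∈{3,6}] in box 2, 6 fits only at r3c4, so r3c4=6.
Step 18. [r9c9∈{1,6}] across row 9, 1 lands solely at r9c9 ⇒ r9c9=1.
Step 19. [r9c2∈{6,7}] in row 9, 6 fits only at r9c2 ⇒ r9c2=6.
Step 20. [r1c2∈{3}] nothing but 3 survives at r1c2. So r1c2=3.
Step 21. [r8c1∈{1}] r8c1's peers cover all but 1, so r8c1=1.
Step 22. [r5c9∈{8}] r5c9's peers cover all but 8. So r5c9=8.
Step 23. [r1c3∈{8,9}] in row 1, 8 fits only at r1c3, so r1c3=8.
Step 24. [r3c3∈{7,9}] across col 3, 9 lands solely at r3c3 ⇒ r3c3=9.
Step 25. [r7c4∈{1,4}] in row 7, 1 fits only at r7c4. So r7c4=1.
Step 26. [r5c5∈{6}] r5c5 has the single candidate 6, so r5c5=6.
Step 27. [r7c7∈{5}] r7c7 has the single candidate 5 ⇒ r7c7=5.
Step 28. [r9c3∈{7}] r9c3's peers cover all but 7. So r9c3=7.
Step 29. [r3c7∈{3}] r3c7's peers cover all but 3 ⇒ r3c7=3.
Step 30. [r4c5∈{8}] r4c5's peers cover all but 8 ⇒ r4c5=8.
Step 31. [r1c7∈{9}] r1c7 is down to just 9, so r1c7=9.
Step 32. [r6c5∈{3}] only 3 remains possible at r6c5 ⇒ r6c5=3.
Step 33. [r7c8∈{8}] r7c8 has the single candidate 8 ⇒ r7c8=8.
Step 34. [r5c4∈{7}] nothing but 7 survives at r5c4, so r5c4=7.
Step 35. [r7c1∈{3}] only 3 remains possible at r7c1 ⇒ r7c1=3.
Step 36. [r7c3∈{4}] nothing but 4 survives at r7c3, so r7c3=4.
Step 37. [r1c1∈{6}] r1c1 has the single candidate 6. So r1c1=6.
Step 38. [r3c2∈{7}] only 7 remains possible at r3c2, so r3c2=7.
Step 39. [r3c6∈{8}] r3c6 has the single candidate 8. So r3c6=8.
Step 40. [r5c8∈{9}] r5c8's peers cover all but 9 ⇒ r5c8=9.
Step 41. [r2c4∈{3}] r2c4's peers cover all but 3 ⇒ r2c4=3.
Step 42. [r8c9∈{6}] r8c9's peers cover all but 6, so r8c9=6.
Step 43. [r8c4∈{4}] r8c4's peers cover all but 4 ⇒ r8c4=4.
Step 44. [r9c7∈{2}] r9c7's peers cover all but 2, so r9c7=2.

Answer: 6 3 8 2 4 5 9 1 7 / 5 4 1 3 9 7 8 6 2 / 2 7 9 6 1 8 3 5 4 / 7 9 6 5 8 1 4 2 3 / 4 5 3 7 6 2 1 9 8 / 8 1 2 9 3 4 6 7 5 / 3 2 4 1 7 6 5 8 9 / 1 8 5 4 2 9 7 3 6 / 9 6 7 8 5 3 2 4 1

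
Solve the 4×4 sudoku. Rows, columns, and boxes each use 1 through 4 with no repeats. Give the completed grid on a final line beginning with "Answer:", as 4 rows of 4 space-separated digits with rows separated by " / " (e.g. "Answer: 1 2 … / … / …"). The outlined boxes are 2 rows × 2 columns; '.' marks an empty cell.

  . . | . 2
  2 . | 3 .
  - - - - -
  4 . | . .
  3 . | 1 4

Step 1. [r3c2∈{1,2}] in row 3, 1 fits only at r3c2, so r3c2=1.
Step 2. [r2c2∈{4}] r2c2 has the single candidate 4 ⇒ r2c2=4.
Step 3. [r2c4∈{1}] only 1 remains possible at r2c4. So r2c4=1.
Step 4. [r3c4∈{3}] r3c4's peers cover all but 3 ⇒ r3c4=3.
Step 5. [r1c2∈{3}] r1c2's peers cover all but 3. So r1c2=3.
Step 6. [r3c3∈{2}] only 2 remains possible at r3c3. So r3c3=2.
Step 7. [r4c2∈{2}] r4c2 has the single candidate 2, so r4c2=2.
Step 8. [r1c1∈{1}] r1c1 has the single candidate 1. So r1c1=1.
Step 9. [r1c3∈{4}] only 4 remains possible at r1c3 ⇒ r1c3=4.

Answer: 1 3 4 2 / 2 4 3 1 / 4 1 2 3 / 3 2 1 4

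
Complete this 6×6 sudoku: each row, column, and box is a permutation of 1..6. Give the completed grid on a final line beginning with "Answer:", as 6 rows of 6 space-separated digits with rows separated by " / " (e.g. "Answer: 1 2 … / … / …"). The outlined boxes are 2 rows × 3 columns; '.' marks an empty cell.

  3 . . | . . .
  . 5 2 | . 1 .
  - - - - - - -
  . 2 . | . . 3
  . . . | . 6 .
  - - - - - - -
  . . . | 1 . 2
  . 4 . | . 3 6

Step 1. [r2c6∈{4}] r2c6's peers cover all but 4, so r2c6=4.
Step 2. [r6c4∈{5}] only 5 remains possible at r6c4. So r6c4=5.
Step 3. [r2c1∈{6}] nothing but 6 survives at r2c1. So r2c1=6.
Step 4. [r4c6∈{1,5}] 1 has one home in col 6: r4c6. So r4c6=1.
Step 5. [r3c4∈{4}] only 4 remains possible at r3c4, so r3c4=4.
Step 6. [r5c1∈{5}] nothing but 5 survives at r5c1. So r5c1=5.
Step 7. [r6c3∈{1}] r6c3 is down to just 1, so r6c3=1.
Step 8. [r4c3∈{3,4,5}] in row 4, 5 fits only at r4c3, so r4c3=5.
Step 9. [r5c3∈{3,6}] across col 3, 3 lands solely at r5c3, so r5c3=3.
Step 10. [r1c5∈{2,5}] col 5 places 2 nowhere but r1c5, so r1c5=2.
Step 11. [r4c1∈{4}] r4c1's peers cover all but 4, so r4c1=4.
Step 12. [r4c2∈{3}] r4c2's peers cover all but 3. So r4c2=3.
Step 13. [r3c5∈{5}] r3c5's peers cover all but 5, so r3c5=5.
Step 14. [r5c2∈{6}] r5c2 is down to just 6. So r5c2=6.
Step 15. [r1c6∈{5}] only 5 remains possible at r1c6, so r1c6=5.
Step 16. [r1c3∈{4}] r1c3 is down to just 4, so r1c3=4.
Step 17. [r2c4∈{3}] r2c4 has the single candidate 3 ⇒ r2c4=3.
Step 18. [r1c4∈{6}] nothing but 6 survives at r1c4 ⇒ r1c4=6.
Step 19. [r4c4∈{2}] r4c4's peers cover all but 2 ⇒ r4c4=2.
Step 20. [r3c3∈{6}] only 6 remains possible at r3c3, so r3c3=6.
Step 21. [r3c1∈{1}] only 1 remains possible at r3c1, so r3c1=1.
Step 22. [r6c1∈{2}] r6c1 has the single candidate 2 ⇒ r6c1=2.
Step 23. [r5c5∈{4}] r5c5's peers cover all but 4 ⇒ r5c5=4.
Step 24. [r1c2∈{1}] r1c2's peers cover all but 1 ⇒ r1c2=1.

Answer: 3 1 4 6 2 5 / 6 5 2 3 1 4 / 1 2 6 4 5 3 / 4 3 5 2 6 1 / 5 6 3 1 4 2 / 2 4 1 5 3 6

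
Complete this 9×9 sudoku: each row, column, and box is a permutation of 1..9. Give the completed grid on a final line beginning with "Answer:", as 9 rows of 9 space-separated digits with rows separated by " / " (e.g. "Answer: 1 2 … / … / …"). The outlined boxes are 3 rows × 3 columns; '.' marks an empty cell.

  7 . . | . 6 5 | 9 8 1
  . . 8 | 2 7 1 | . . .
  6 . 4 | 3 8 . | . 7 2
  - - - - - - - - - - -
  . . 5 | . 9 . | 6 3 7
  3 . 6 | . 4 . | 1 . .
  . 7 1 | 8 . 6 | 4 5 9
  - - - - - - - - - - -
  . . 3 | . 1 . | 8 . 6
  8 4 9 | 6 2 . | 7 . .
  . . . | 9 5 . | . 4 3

Step 1. [r6c1∈{2}] nothing but 2 survives at r6c1, so r6c1=2.
Step 2. [r3c7∈{5}] nothing but 5 survives at r3c7, so r3c7=5.
Step 3. [r2c1∈{5,9}] across col 1, 9 lands solely at r2c1 ⇒ r2c1=9.
Step 4. [r9c7∈{2}] r9c7 has the single candidate 2 ⇒ r9c7=2.
Step 5. [r7c2∈{2,5}] in row 7, 2 fits only at r7c2 ⇒ r7c2=2.
Step 6. [r7c6∈{4,7}] in col 6, 4 fits only at r7c6, so r7c6=4.
Step 7. [r7c4∈{7}] r7c4 is down to just 7. So r7c4=7.
Step 8. [r2c7∈{3}] r2c7 has the single candidate 3, so r2c7=3.
Step 9. [r5c8∈{2}] r5c8 has the single candidate 2 ⇒ r5c8=2.
Step 10. [r5c9∈{8}] nothing but 8 survives at r5c9, so r5c9=8.
Step 11. [r9c1∈{1}] nothing but 1 survives at r9c1, so r9c1=1.
Step 12. [r4c2∈{8}] nothing but 8 survives at r4c2. So r4c2=8.
Step 13. [r8c6∈{3}] r8c6 is down to just 3 ⇒ r8c6=3.
Step 14. [r4c1∈{4}] r4c1 is down to just 4 ⇒ r4c1=4.
Step 15. [r2c8∈{6}] only 6 remains possible at r2c8, so r2c8=6.
Step 16. [r1c2∈{3}] nothing but 3 survives at r1c2. So r1c2=3.
Step 17. [r9c3∈{7}] r9c3 has the single candidate 7. So r9c3=7.
Step 18. [r7c8∈{9}] nothing but 9 survives at r7c8. So r7c8=9.
Step 19. [r4c4∈{1}] only 1 remains possible at r4c4 ⇒ r4c4=1.
Step 20. [r9c6∈{8}] nothing but 8 survives at r9c6, so r9c6=8.
Step 21. [r6c5∈{3}] nothing but 3 survives at r6c5. So r6c5=3.
Step 22. [r2c2∈{5}] r2c2's peers cover all but 5. So r2c2=5.
Step 23. [r3c6∈{9}] nothing but 9 survives at r3c6. So r3c6=9.
Step 24. [r4c6∈{2}] r4c6 has the single candidate 2 ⇒ r4c6=2.
Step 25. [r9c2∈{6}] nothing but 6 survives at r9c2 ⇒ r9c2=6.
Step 26. [r5c4∈{5}] r5c4 is down to just 5 ⇒ r5c4=5.
Step 27. [r8c8∈{1}] r8c8 has the single candidate 1. So r8c8=1.
Step 28. [r1c3∈{2}] nothing but 2 survives at r1c3. So r1c3=2.
Step 29. [r7c1∈{5}] r7c1 has the single candidate 5 ⇒ r7c1=5.
Step 30. [r2c9∈{4}] nothing but 4 survives at r2c9. So r2c9=4.
Step 31. [r8c9∈{5}] r8c9 is down to just 5 ⇒ r8c9=5.
Step 32. [r5c6∈{7}] r5c6 has the single candidate 7, so r5c6=7.
Step 33. [r5c2∈{9}] r5c2 is down to just 9 ⇒ r5c2=9.
Step 34. [r3c2∈{1}] r3c2 is down to just 1. So r3c2=1.
Step 35. [r1c4∈{4}] nothing but 4 survives at r1c4. So r1c4=4.

Answer: 7 3 2 4 6 5 9 8 1 / 9 5 8 2 7 1 3 6 4 / 6 1 4 3 8 9 5 7 2 / 4 8 5 1 9 2 6 3 7 / 3 9 6 5 4 7 1 2 8 / 2 7 1 8 3 6 4 5 9 / 5 2 3 7 1 4 8 9 6 / 8 4 9 6 2 3 7 1 5 / 1 6 7 9 5 8 2 4 3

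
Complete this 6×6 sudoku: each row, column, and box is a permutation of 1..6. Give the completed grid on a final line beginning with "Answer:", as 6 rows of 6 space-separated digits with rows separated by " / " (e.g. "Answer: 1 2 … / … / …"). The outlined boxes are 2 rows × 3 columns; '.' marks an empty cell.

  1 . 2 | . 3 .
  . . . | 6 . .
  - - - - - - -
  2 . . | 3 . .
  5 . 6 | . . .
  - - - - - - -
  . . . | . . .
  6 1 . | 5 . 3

Step 1. [r3c2∈{4}] nothing but 4 survives at r3c2 ⇒ r3c2=4.
Step 2. [r6c5∈{2,4}] in row 6, 2 fits only at r6c5 ⇒ r6c5=2.
Step 3. [r1c4∈{4}] r1c4's peers cover all but 4 ⇒ r1c4=4.
Step 4. [r1c6∈{5}] r1c6's peers cover all but 5. So r1c6=5.
Step 5. [r2c5∈{1}] r2c5 has the single candidate 1, so r2c5=1.
Step 6. [r6c3∈{4}] r6c3 has the single candidate 4, so r6c3=4.
Step 7. [r5c1∈{3}] only 3 remains possible at r5c1, so r5c1=3.
Step 8. [r4c5∈{4}] r4c5 has the single candidate 4. So r4c5=4.
Step 9. [r2c3∈{3,5}] 3 has one home in col 3: r2c3. So r2c3=3.
Step 10. [r4c4∈{1,2}] r4c4 is the only open cell in col 4 admitting 2, so r4c4=2.
Step 11. [r5c6∈{1,4,6}] row 5 places 4 nowhere but r5c6. So r5c6=4.
Step 12. [r3c6∈{1,6}] col 6 places 6 nowhere but r3c6 ⇒ r3c6=6.
Step 13. [r5c3∈{5}] nothing but 5 survives at r5c3, so r5c3=5.
Step 14. [r2c6∈{2}] r2c6 is down to just 2 ⇒ r2c6=2.
Step 15. [r5c5∈{6}] r5c5 is down to just 6. So r5c5=6.
Step 16. [r3c5∈{5}] nothing but 5 survives at r3c5, so r3c5=5.
Step 17. [r2c1∈{4}] r2c1 is down to just 4, so r2c1=4.
Step 18. [r1c2∈{6}] nothing but 6 survives at r1c2. So r1c2=6.
Step 19. [r4c2∈{3}] nothing but 3 survives at r4c2 ⇒ r4c2=3.
Step 20. [r4c6∈{1}] r4c6 has the single candidate 1 ⇒ r4c6=1.
Step 21. [r5c2∈{2}] nothing but 2 survives at r5c2 ⇒ r5c2=2.
Step 22. [r5c4∈{1}] only 1 remains possible at r5c4, so r5c4=1.
Step 23. [r2c2∈{5}] only 5 remains possible at r2c2, so r2c2=5.
Step 24. [r3c3∈{1}] r3c3 has the single candidate 1, so r3c3=1.

Answer: 1 6 2 4 3 5 / 4 5 3 6 1 2 / 2 4 1 3 5 6 / 5 3 6 2 4 1 / 3 2 5 1 6 4 / 6 1 4 5 2 3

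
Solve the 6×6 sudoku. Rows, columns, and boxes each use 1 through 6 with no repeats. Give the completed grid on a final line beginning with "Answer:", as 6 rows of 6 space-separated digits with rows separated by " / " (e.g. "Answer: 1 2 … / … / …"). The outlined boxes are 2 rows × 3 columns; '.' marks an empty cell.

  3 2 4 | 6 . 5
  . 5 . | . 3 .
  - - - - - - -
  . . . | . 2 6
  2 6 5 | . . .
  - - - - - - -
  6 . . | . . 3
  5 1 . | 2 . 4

Step 1. [r3c4∈{1,3,4,5}] row 3 places 5 nowhere but r3c4 ⇒ r3c4=5.
Step 2. [r1c5∈{1}] r1c5 is down to just 1. So r1c5=1.
Step 3. [r2c1∈{1}] nothing but 1 survives at r2c1 ⇒ r2c1=1.
Step 4. [r3c2∈{3,4}] col 2 places 3 nowhere but r3c2. So r3c2=3.
Step 5. [r4c4∈{1,3,4}] in row 4, 3 fits only at r4c4 ⇒ r4c4=3.
Step 6. [r5c3∈{2}] r5c3 is down to just 2 ⇒ r5c3=2.
Step 7. [r5c2∈{4}] nothing but 4 survives at r5c2, so r5c2=4.
Step 8. [r3c3∈{1}] r3c3 is down to just 1, so r3c3=1.
Step 9. [r3c1∈{4}] only 4 remains possible at r3c1 ⇒ r3c1=4.
Step 10. [r4c6∈{1}] r4c6 has the single candidate 1, so r4c6=1.
Step 11. [r2c3∈{6}] nothing but 6 survives at r2c3 ⇒ r2c3=6.
Step 12. [r6c3∈{3}] nothing but 3 survives at r6c3 ⇒ r6c3=3.
Step 13. [r6c5∈{6}] r6c5's peers cover all but 6. So r6c5=6.
Step 14. [r5c5∈{5}] r5c5 is down to just 5 ⇒ r5c5=5.
Step 15. [r5c4∈{1}] only 1 remains possible at r5c4. So r5c4=1.
Step 16. [r2c6∈{2}] r2c6 has the single candidate 2. So r2c6=2.
Step 17. [r4c5∈{4}] r4c5 is down to just 4. So r4c5=4.
Step 18. [r2c4∈{4}] r2c4 is down to just 4. So r2c4=4.

Answer: 3 2 4 6 1 5 / 1 5 6 4 3 2 / 4 3 1 5 2 6 / 2 6 5 3 4 1 / 6 4 2 1 5 3 / 5 1 3 2 6 4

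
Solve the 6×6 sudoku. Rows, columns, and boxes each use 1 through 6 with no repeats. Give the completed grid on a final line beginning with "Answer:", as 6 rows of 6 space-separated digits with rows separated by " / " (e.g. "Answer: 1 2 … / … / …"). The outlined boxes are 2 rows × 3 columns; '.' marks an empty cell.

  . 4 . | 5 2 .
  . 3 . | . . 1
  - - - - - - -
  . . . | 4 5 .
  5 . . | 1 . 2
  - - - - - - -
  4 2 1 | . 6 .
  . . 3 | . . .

Step 1. [r1c3∈{6}] r1c3's peers cover all but 6 ⇒ r1c3=6.
Step 2. [r3c1∈{1,2,3,6}] 3 has one home in col 1: r3c1. So r3c1=3.
Step 3. [r4c2∈{6}] only 6 remains possible at r4c2 ⇒ r4c2=6.
Step 4. [r5c6∈{3,5}] r5c6 is the only open cell in row 5 admitting 5, so r5c6=5.
Step 5. [r2c5∈{4}] r2c5's peers cover all but 4 ⇒ r2c5=4.
Step 6. [r2c1∈{2}] r2c1 has the single candidate 2, so r2c1=2.
Step 7. [r3c6∈{6}] r3c6's peers cover all but 6. So r3c6=6.
Step 8. [r6c1∈{6}] r6c1's peers cover all but 6 ⇒ r6c1=6.
Step 9. [r4c5∈{3}] r4c5 is down to just 3. So r4c5=3.
Step 10. [r4c3∈{4}] nothing but 4 survives at r4c3. So r4c3=4.
Step 11. [r6c5∈{1}] r6c5 has the single candidate 1. So r6c5=1.
Step 12. [r6c4∈{2}] nothing but 2 survives at r6c4 ⇒ r6c4=2.
Step 13. [r5c4∈{3}] r5c4's peers cover all but 3 ⇒ r5c4=3.
Step 14. [r1c1∈{1}] r1c1 is down to just 1 ⇒ r1c1=1.
Step 15. [r3c3∈{2}] r3c3 has the single candidate 2. So r3c3=2.
Step 16. [r6c6∈{4}] only 4 remains possible at r6c6 ⇒ r6c6=4.
Step 17. [r2c3∈{5}] r2c3 is down to just 5 ⇒ r2c3=5.
Step 18. [r6c2∈{5}] only 5 remains possible at r6c2, so r6c2=5.
Step 19. [r1c6∈{3}] only 3 remains possible at r1c6, so r1c6=3.
Step 20. [r2c4∈{6}] r2c4's peers cover all but 6. So r2c4=6.
Step 21. [r3c2∈{1}] r3c2 is down to just 1 ⇒ r3c2=1.

Answer: 1 4 6 5 2 3 / 2 3 5 6 4 1 / 3 1 2 4 5 6 / 5 6 4 1 3 2 / 4 2 1 3 6 5 / 6 5 3 2 1 4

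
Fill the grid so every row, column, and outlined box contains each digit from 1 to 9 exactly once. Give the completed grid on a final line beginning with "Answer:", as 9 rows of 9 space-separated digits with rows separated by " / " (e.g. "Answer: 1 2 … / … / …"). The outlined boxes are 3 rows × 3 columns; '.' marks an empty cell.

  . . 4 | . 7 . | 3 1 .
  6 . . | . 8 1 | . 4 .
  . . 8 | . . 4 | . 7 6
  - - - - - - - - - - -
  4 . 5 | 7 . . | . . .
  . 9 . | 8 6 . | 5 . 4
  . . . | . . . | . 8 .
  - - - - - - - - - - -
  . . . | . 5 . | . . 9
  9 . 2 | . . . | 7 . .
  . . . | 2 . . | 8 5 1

Step 1. [r8c9∈{3}] nothing but 3 survives at r8c9. So r8c9=3.
Step 2. [r4c9∈{2}] only 2 remains possible at r4c9 ⇒ r4c9=2.
Step 3. [r8c2∈{1,4,5,6,8}] across row 8, 5 lands solely at r8c2 ⇒ r8c2=5.
Step 4. [r1c2∈{2}] r1c2 is down to just 2. So r1c2=2.
Step 5. [r4c8∈{3,6,9}] r4c8 is the only open cell in col 8 admitting 9 ⇒ r4c8=9.
Step 6. [r4c6∈{3}] r4c6 is down to just 3. So r4c6=3.
Step 7. [r7c1∈{1,3,7,8}] 8 has one home in col 1: r7c1 ⇒ r7c1=8.
Step 8. [r4c5∈{1}] r4c5 has the single candidate 1. So r4c5=1.
Step 9. [r7c7∈{2,4,6}] across col 7, 4 lands solely at r7c7, so r7c7=4.
Step 10. [r9c2∈{3,4,6,7}] in col 2, 4 fits only at r9c2 ⇒ r9c2=4.
Step 11. [r1c1∈{5}] only 5 remains possible at r1c1, so r1c1=5.
Step 12. [r6c7∈{1,6}] across col 7, 1 lands solely at r6c7, so r6c7=1.
Step 13. [r2c3∈{3,7,9}] col 3 places 9 nowhere but r2c3 ⇒ r2c3=9.
Step 14. [r3c5∈{2,3,9}] in box 2, 2 fits only at r3c5, so r3c5=2.
Step 15. [r9c5∈{3,9}] in col 5, 3 fits only at r9c5 ⇒ r9c5=3.
Step 16. [r9c1∈{7}] only 7 remains possible at r9c1 ⇒ r9c1=7.
Step 17. [r3c4∈{3,5,9}] across row 3, 5 lands solely at r3c4. So r3c4=5.
Step 18. [r5c3∈{1,3,7}] r5c3 is the only open cell in row 5 admitting 7 ⇒ r5c3=7.
Step 19. [r9c3∈{6}] r9c3 has the single candidate 6, so r9c3=6.
Step 20. [r6c3∈{3}] r6c3's peers cover all but 3, so r6c3=3.
Step 21. [r6c5∈{4,9}] r6c5 is the only open cell in col 5 admitting 9 ⇒ r6c5=9.
Step 22. [r3c1∈{1,3}] col 1 places 3 nowhere but r3c1, so r3c1=3.
Step 23. [r8c4∈{1,4,6}] row 8 places 1 nowhere but r8c4. So r8c4=1.
Step 24. [r7c4∈{6}] only 6 remains possible at r7c4. So r7c4=6.
Step 25. [r5c6∈{2}] r5c6 is down to just 2. So r5c6=2.
Step 26. [r9c6∈{9}] r9c6's peers cover all but 9, so r9c6=9.
Step 27. [r7c2∈{1,3}] 3 has one home in row 7: r7c2 ⇒ r7c2=3.
Step 28. [r4c2∈{6,8}] r4c2 is the only open cell in row 4 admitting 8 ⇒ r4c2=8.
Step 29. [r2c7∈{2}] r2c7's peers cover all but 2, so r2c7=2.
Step 30. [r4c7∈{6}] r4c7 is down to just 6, so r4c7=6.
Step 31. [r2c2∈{7}] r2c2 has the single candidate 7 ⇒ r2c2=7.
Step 32. [r3c2∈{1}] r3c2 is down to just 1 ⇒ r3c2=1.
Step 33. [r6c9∈{7}] r6c9 has the single candidate 7, so r6c9=7.
Step 34. [r1c9∈{8}] nothing but 8 survives at r1c9. So r1c9=8.
Step 35. [r6c4∈{4}] r6c4's peers cover all but 4, so r6c4=4.
Step 36. [r3c7∈{9}] r3c7 is down to just 9. So r3c7=9.
Step 37. [r8c8∈{6}] r8c8 has the single candidate 6, so r8c8=6.
Step 38. [r7c8∈{2}] r7c8 is down to just 2, so r7c8=2.
Step 39. [r5c1∈{1}] r5c1's peers cover all but 1. So r5c1=1.
Step 40. [r1c6∈{6}] only 6 remains possible at r1c6, so r1c6=6.
Step 41. [r2c9∈{5}] only 5 remains possible at r2c9. So r2c9=5.
Step 42. [r6c6∈{5}] r6c6's peers cover all but 5, so r6c6=5.
Step 43. [r7c3∈{1}] r7c3's peers cover all but 1 ⇒ r7c3=1.
Step 44. [r8c6∈{8}] nothing but 8 survives at r8c6 ⇒ r8c6=8.
Step 45. [r6c2∈{6}] r6c2's peers cover all but 6 ⇒ r6c2=6.
Step 46. [r2c4∈{3}] r2c4 has the single candidate 3. So r2c4=3.
Step 47. [r1c4∈{9}] r1c4 is down to just 9, so r1c4=9.
Step 48. [r7c6∈{7}] r7c6 has the single candidate 7. So r7c6=7.
Step 49. [r6c1∈{2}] r6c1 is down to just 2 ⇒ r6c1=2.
Step 50. [r8c5∈{4}] r8c5 has the single candidate 4. So r8c5=4.
Step 51. [r5c8∈{3}] r5c8 has the single candidate 3, so r5c8=3.

Answer: 5 2 4 9 7 6 3 1 8 / 6 7 9 3 8 1 2 4 5 / 3 1 8 5 2 4 9 7 6 / 4 8 5 7 1 3 6 9 2 / 1 9 7 8 6 2 5 3 4 / 2 6 3 4 9 5 1 8 7 / 8 3 1 6 5 7 4 2 9 / 9 5 2 1 4 8 7 6 3 / 7 4 6 2 3 9 8 5 1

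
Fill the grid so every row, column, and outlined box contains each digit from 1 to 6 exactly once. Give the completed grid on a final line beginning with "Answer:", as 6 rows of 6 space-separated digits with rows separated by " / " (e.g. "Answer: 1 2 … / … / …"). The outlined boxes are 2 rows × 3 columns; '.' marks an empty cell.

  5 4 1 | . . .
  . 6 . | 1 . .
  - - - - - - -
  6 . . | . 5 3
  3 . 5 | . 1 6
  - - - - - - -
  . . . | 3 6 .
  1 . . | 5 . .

Step 1. [r1c6∈{2}] r1c6 is down to just 2. So r1c6=2.
Step 2. [r4c2∈{2}] nothing but 2 survives at r4c2. So r4c2=2.
Step 3. [r6c6∈{4}] r6c6 is down to just 4 ⇒ r6c6=4.
Step 4. [r2c3∈{2,3}] box 1 places 3 nowhere but r2c3. So r2c3=3.
Step 5. [r3c3∈{4}] r3c3's peers cover all but 4. So r3c3=4.
Step 6. [r5c3∈{2}] nothing but 2 survives at r5c3 ⇒ r5c3=2.
Step 7. [r3c4∈{2}] nothing but 2 survives at r3c4. So r3c4=2.
Step 8. [r6c3∈{6}] r6c3 has the single candidate 6 ⇒ r6c3=6.
Step 9. [r4c4∈{4}] only 4 remains possible at r4c4 ⇒ r4c4=4.
Step 10. [r1c4∈{6}] r1c4 is down to just 6, so r1c4=6.
Step 11. [r6c2∈{3}] r6c2 is down to just 3. So r6c2=3.
Step 12. [r1c5∈{3}] r1c5 is down to just 3 ⇒ r1c5=3.
Step 13. [r5c1∈{4}] r5c1 is down to just 4 ⇒ r5c1=4.
Step 14. [r6c5∈{2}] nothing but 2 survives at r6c5, so r6c5=2.
Step 15. [r5c6∈{1}] only 1 remains possible at r5c6, so r5c6=1.
Step 16. [r2c1∈{2}] r2c1 is down to just 2. So r2c1=2.
Step 17. [r2c5∈{4}] r2c5 has the single candidate 4. So r2c5=4.
Step 18. [r5c2∈{5}] r5c2 is down to just 5, so r5c2=5.
Step 19. [r3c2∈{1}] nothing but 1 survives at r3c2, so r3c2=1.
Step 20. [r2c6∈{5}] r2c6 has the single candidate 5 ⇒ r2c6=5.

Answer: 5 4 1 6 3 2 / 2 6 3 1 4 5 / 6 1 4 2 5 3 / 3 2 5 4 1 6 / 4 5 2 3 6 1 / 1 3 6 5 2 4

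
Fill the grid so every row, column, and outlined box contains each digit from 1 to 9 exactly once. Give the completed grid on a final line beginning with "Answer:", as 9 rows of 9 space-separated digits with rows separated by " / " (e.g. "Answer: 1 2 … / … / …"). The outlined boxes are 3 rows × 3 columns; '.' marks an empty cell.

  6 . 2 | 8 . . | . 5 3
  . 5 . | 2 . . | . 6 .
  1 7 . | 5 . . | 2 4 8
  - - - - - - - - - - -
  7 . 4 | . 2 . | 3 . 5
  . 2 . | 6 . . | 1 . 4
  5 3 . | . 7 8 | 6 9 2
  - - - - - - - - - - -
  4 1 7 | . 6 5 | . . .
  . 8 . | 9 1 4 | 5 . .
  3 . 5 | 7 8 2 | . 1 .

Step 1. [r9c2∈{6,9}] across box 7, 9 lands solely at r9c2 ⇒ r9c2=9.
Step 2. [r4c6∈{1,9}] across row 4, 9 lands solely at r4c6. So r4c6=9.
Step 3. [r7c8∈{2,3,8}] row 7 places 2 nowhere but r7c8, so r7c8=2.
Step 4. [r2c5∈{3,4,9}] r2c5 is the only open cell in row 2 admitting 4. So r2c5=4.
Step 5. [r2c9∈{1,7,9}] across col 9, 1 lands solely at r2c9, so r2c9=1.
Step 6. [r5c6∈{3}] r5c6's peers cover all but 3, so r5c6=3.
Step 7. [r2c3∈{3,8,9}] across row 2, 3 lands solely at r2c3. So r2c3=3.
Step 8. [r5c3∈{8,9}] col 3 places 8 nowhere but r5c3. So r5c3=8.
Step 9. [r8c9∈{6,7}] 7 has one home in col 9: r8c9 ⇒ r8c9=7.
Step 10. [r3c3∈{9}] r3c3 has the single candidate 9. So r3c3=9.
Step 11. [r2c7∈{7,9}] row 2 places 9 nowhere but r2c7, so r2c7=9.
Step 12. [r4c4∈{1}] r4c4 is down to just 1. So r4c4=1.
Step 13. [r1c6∈{1,7}] 1 has one home in row 1: r1c6, so r1c6=1.
Step 14. [r7c4∈{3}] r7c4 is down to just 3, so r7c4=3.
Step 15. [r9c7∈{4}] r9c7 is down to just 4. So r9c7=4.
Step 16. [r4c2∈{6}] r4c2 is down to just 6 ⇒ r4c2=6.
Step 17. [r8c3∈{6}] only 6 remains possible at r8c3, so r8c3=6.
Step 18. [r6c3∈{1}] r6c3 is down to just 1, so r6c3=1.
Step 19. [r8c1∈{2}] nothing but 2 survives at r8c1, so r8c1=2.
Step 20. [r7c9∈{9}] only 9 remains possible at r7c9. So r7c9=9.
Step 21. [r4c8∈{8}] only 8 remains possible at r4c8, so r4c8=8.
Step 22. [r3c5∈{3}] only 3 remains possible at r3c5. So r3c5=3.
Step 23. [r1c7∈{7}] r1c7's peers cover all but 7. So r1c7=7.
Step 24. [r5c8∈{7}] only 7 remains possible at r5c8. So r5c8=7.
Step 25. [r2c1∈{8}] r2c1's peers cover all but 8 ⇒ r2c1=8.
Step 26. [r1c2∈{4}] r1c2 has the single candidate 4. So r1c2=4.
Step 27. [r2c6∈{7}] r2c6 is down to just 7 ⇒ r2c6=7.
Step 28. [r7c7∈{8}] r7c7's peers cover all but 8, so r7c7=8.
Step 29. [r3c6∈{6}] r3c6's peers cover all but 6 ⇒ r3c6=6.
Step 30. [r1c5∈{9}] r1c5's peers cover all but 9, so r1c5=9.
Step 31. [r8c8∈{3}] r8c8 has the single candidate 3. So r8c8=3.
Step 32. [r5c5∈{5}] r5c5 has the single candidate 5 ⇒ r5c5=5.
Step 33. [r9c9∈{6}] r9c9 is down to just 6, so r9c9=6.
Step 34. [r5c1∈{9}] r5c1 is down to just 9 ⇒ r5c1=9.
Step 35. [r6c4∈{4}] r6c4 is down to just 4, so r6c4=4.

Answer: 6 4 2 8 9 1 7 5 3 / 8 5 3 2 4 7 9 6 1 / 1 7 9 5 3 6 2 4 8 / 7 6 4 1 2 9 3 8 5 / 9 2 8 6 5 3 1 7 4 / 5 3 1 4 7 8 6 9 2 / 4 1 7 3 6 5 8 2 9 / 2 8 6 9 1 4 5 3 7 / 3 9 5 7 8 2 4 1 6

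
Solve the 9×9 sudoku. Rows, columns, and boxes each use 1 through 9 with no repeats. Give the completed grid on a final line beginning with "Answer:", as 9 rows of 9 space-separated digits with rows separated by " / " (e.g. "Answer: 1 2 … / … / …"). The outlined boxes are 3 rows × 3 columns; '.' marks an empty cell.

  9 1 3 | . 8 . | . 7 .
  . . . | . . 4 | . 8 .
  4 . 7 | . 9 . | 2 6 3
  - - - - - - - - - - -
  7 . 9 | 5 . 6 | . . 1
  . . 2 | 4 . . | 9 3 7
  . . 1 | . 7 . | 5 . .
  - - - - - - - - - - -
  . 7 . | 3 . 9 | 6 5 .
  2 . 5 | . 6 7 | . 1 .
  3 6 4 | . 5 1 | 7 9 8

Step 1. [r3c2∈{5,8}] across row 3, 8 lands solely at r3c2. So r3c2=8.
Step 2. [r9c4∈{2}] r9c4's peers cover all but 2, so r9c4=2.
Step 3. [r6c6∈{2,3,8}] col 6 places 3 nowhere but r6c6, so r6c6=3.
Step 4. [r5c1∈{5,6,8}] r5c1 is the only open cell in row 5 admitting 6 ⇒ r5c1=6.
Step 5. [r8c9∈{4}] r8c9 is down to just 4. So r8c9=4.
Step 6. [r2c5∈{1,2,3}] 3 has one home in row 2: r2c5 ⇒ r2c5=3.
Step 7. [r6c2∈{4}] nothing but 4 survives at r6c2 ⇒ r6c2=4.
Step 8. [r6c1∈{8}] nothing but 8 survives at r6c1 ⇒ r6c1=8.
Step 9. [r6c8∈{2}] only 2 remains possible at r6c8 ⇒ r6c8=2.
Step 10. [r2c1∈{5}] r2c1 has the single candidate 5 ⇒ r2c1=5.
Step 11. [r2c4∈{1,6,7}] r2c4 is the only open cell in row 2 admitting 7, so r2c4=7.
Step 12. [r4c8∈{4}] nothing but 4 survives at r4c8. So r4c8=4.
Step 13. [r3c6∈{5}] r3c6's peers cover all but 5. So r3c6=5.
Step 14. [r8c2∈{9}] only 9 remains possible at r8c2, so r8c2=9.
Step 15. [r6c9∈{6}] r6c9 is down to just 6. So r6c9=6.
Step 16. [r5c2∈{5}] r5c2's peers cover all but 5. So r5c2=5.
Step 17. [r1c9∈{5}] nothing but 5 survives at r1c9. So r1c9=5.
Step 18. [r1c6∈{2}] r1c6 has the single candidate 2. So r1c6=2.
Step 19. [r7c3∈{8}] r7c3 has the single candidate 8, so r7c3=8.
Step 20. [r1c4∈{6}] nothing but 6 survives at r1c4 ⇒ r1c4=6.
Step 21. [r4c5∈{2}] r4c5 has the single candidate 2. So r4c5=2.
Step 22. [r6c4∈{9}] nothing but 9 survives at r6c4, so r6c4=9.
Step 23. [r5c6∈{8}] r5c6 is down to just 8. So r5c6=8.
Step 24. [r4c7∈{8}] only 8 remains possible at r4c7 ⇒ r4c7=8.
Step 25. [r1c7∈{4}] r1c7 is down to just 4. So r1c7=4.
Step 26. [r2c7∈{1}] r2c7's peers cover all but 1, so r2c7=1.
Step 27. [r2c2∈{2}] r2c2 has the single candidate 2 ⇒ r2c2=2.
Step 28. [r2c9∈{9}] only 9 remains possible at r2c9. So r2c9=9.
Step 29. [r7c5∈{4}] r7c5 is down to just 4 ⇒ r7c5=4.
Step 30. [r3c4∈{1}] r3c4 has the single candidate 1 ⇒ r3c4=1.
Step 31. [r8c4∈{8}] r8c4 is down to just 8. So r8c4=8.
Step 32. [r7c1∈{1}] r7c1's peers cover all but 1. So r7c1=1.
Step 33. [r5c5∈{1}] r5c5's peers cover all but 1, so r5c5=1.
Step 34. [r2c3∈{6}] r2c3's peers cover all but 6. So r2c3=6.
Step 35. [r4c2∈{3}] nothing but 3 survives at r4c2. So r4c2=3.
Step 36. [r8c7∈{3}] r8c7 is down to just 3 ⇒ r8c7=3.
Step 37. [r7c9∈{2}] only 2 remains possible at r7c9. So r7c9=2.

Answer: 9 1 3 6 8 2 4 7 5 / 5 2 6 7 3 4 1 8 9 / 4 8 7 1 9 5 2 6 3 / 7 3 9 5 2 6 8 4 1 / 6 5 2 4 1 8 9 3 7 / 8 4 1 9 7 3 5 2 6 / 1 7 8 3 4 9 6 5 2 / 2 9 5 8 6 7 3 1 4 / 3 6 4 2 5 1 7 9 8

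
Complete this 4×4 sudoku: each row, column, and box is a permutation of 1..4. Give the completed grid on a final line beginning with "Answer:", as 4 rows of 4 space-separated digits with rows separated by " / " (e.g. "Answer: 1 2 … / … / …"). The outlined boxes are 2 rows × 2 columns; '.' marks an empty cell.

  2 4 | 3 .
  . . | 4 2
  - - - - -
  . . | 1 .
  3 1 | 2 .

Step 1. [r3c4∈{3,4}] in row 3, 3 fits only at r3c4 ⇒ r3c4=3.
Step 2. [r2c1∈{1}] nothing but 1 survives at r2c1. So r2c1=1.
Step 3. [r4c4∈{4}] nothing but 4 survives at r4c4. So r4c4=4.
Step 4. [r3c1∈{4}] only 4 remains possible at r3c1. So r3c1=4.
Step 5. [r1c4∈{1}] only 1 remains possible at r1c4, so r1c4=1.
Step 6. [r2c2∈{3}] r2c2 has the single candidate 3, so r2c2=3.
Step 7. [r3c2∈{2}] r3c2's peers cover all but 2. So r3c2=2.

Answer: 2 4 3 1 / 1 3 4 2 / 4 2 1 3 / 3 1 2 4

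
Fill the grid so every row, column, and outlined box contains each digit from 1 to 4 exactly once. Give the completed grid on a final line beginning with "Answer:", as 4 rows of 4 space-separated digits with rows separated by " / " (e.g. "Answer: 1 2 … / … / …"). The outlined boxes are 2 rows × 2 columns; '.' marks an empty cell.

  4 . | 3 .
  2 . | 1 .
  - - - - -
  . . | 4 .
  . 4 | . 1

Step 1. [r3c4∈{2,3}] across col 4, 3 lands solely at r3c4, so r3c4=3.
Step 2. [r3c2∈{1,2}] row 3 places 2 nowhere but r3c2, so r3c2=2.
Step 3. [r4c1∈{3}] r4c1 has the single candidate 3 ⇒ r4c1=3.
Step 4. [r1c2∈{1}] r1c2's peers cover all but 1, so r1c2=1.
Step 5. [r2c2∈{3}] nothing but 3 survives at r2c2 ⇒ r2c2=3.
Step 6. [r3c1∈{1}] r3c1 has the single candidate 1, so r3c1=1.
Step 7. [r4c3∈{2}] only 2 remains possible at r4c3 ⇒ r4c3=2.
Step 8. [r1c4∈{2}] r1c4 has the single candidate 2, so r1c4=2.
Step 9. [r2c4∈{4}] nothing but 4 survives at r2c4 ⇒ r2c4=4.

Answer: 4 1 3 2 / 2 3 1 4 / 1 2 4 3 / 3 4 2 1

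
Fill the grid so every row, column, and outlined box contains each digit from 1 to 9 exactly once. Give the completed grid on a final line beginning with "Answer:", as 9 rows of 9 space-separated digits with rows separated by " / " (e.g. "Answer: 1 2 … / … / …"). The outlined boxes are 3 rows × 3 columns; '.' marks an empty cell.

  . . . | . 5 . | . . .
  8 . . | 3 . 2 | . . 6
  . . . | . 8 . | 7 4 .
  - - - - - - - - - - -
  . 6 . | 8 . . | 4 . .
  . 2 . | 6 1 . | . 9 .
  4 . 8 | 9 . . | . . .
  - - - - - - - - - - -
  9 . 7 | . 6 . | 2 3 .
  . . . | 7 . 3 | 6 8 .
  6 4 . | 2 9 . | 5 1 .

Step 1. [r3c4∈{1}] nothing but 1 survives at r3c4 ⇒ r3c4=1.
Step 2. [r4c3∈{1,3,5,9}] row 4 places 9 nowhere but r4c3 ⇒ r4c3=9.
Step 3. [r1c8∈{2}] r1c8 is down to just 2, so r1c8=2.
Step 4. [r2c8∈{5}] r2c8 has the single candidate 5 ⇒ r2c8=5.
Step 5. [r4c8∈{7}] r4c8 has the single candidate 7. So r4c8=7.
Step 6. [r4c6∈{5}] r4c6's peers cover all but 5 ⇒ r4c6=5.
Step 7. [r6c6∈{7}] r6c6 is down to just 7, so r6c6=7.
Step 8. [r1c4∈{4}] r1c4's peers cover all but 4 ⇒ r1c4=4.
Step 9. [r7c6∈{1,4,8}] col 6 places 1 nowhere but r7c6. So r7c6=1.
Step 10. [r8c9∈{4,9}] r8c9 is the only open cell in row 8 admitting 9 ⇒ r8c9=9.
Step 11. [r3c9∈{3}] nothing but 3 survives at r3c9. So r3c9=3.
Step 12. [r5c1∈{3,5,7}] 7 has one home in row 5: r5c1, so r5c1=7.
Step 13. [r1c2∈{1,3,7,9}] across row 1, 7 lands solely at r1c2, so r1c2=7.
Step 14. [r6c2∈{1,3,5}] across col 2, 3 lands solely at r6c2. So r6c2=3.
Step 15. [r6c7∈{1}] r6c7's peers cover all but 1. So r6c7=1.
Step 16. [r5c3∈{5}] r5c3's peers cover all but 5. So r5c3=5.
Step 17. [r1c9∈{1,8}] r1c9 is the only open cell in col 9 admitting 1 ⇒ r1c9=1.
Step 18. [r1c7∈{8,9}] in row 1, 8 fits only at r1c7. So r1c7=8.
Step 19. [r4c9∈{2}] r4c9 has the single candidate 2, so r4c9=2.
Step 20. [r1c6∈{6,9}] r1c6 is the only open cell in row 1 admitting 9. So r1c6=9.
Step 21. [r1c3∈{3,6}] across row 1, 6 lands solely at r1c3 ⇒ r1c3=6.
Step 22. [r3c3∈{2}] only 2 remains possible at r3c3 ⇒ r3c3=2.
Step 23. [r8c3∈{1}] r8c3 has the single candidate 1. So r8c3=1.
Step 24. [r8c2∈{5}] r8c2's peers cover all but 5. So r8c2=5.
Step 25. [r2c2∈{1,9}] row 2 places 1 nowhere but r2c2 ⇒ r2c2=1.
Step 26. [r3c1∈{5}] nothing but 5 survives at r3c1. So r3c1=5.
Step 27. [r5c7∈{3}] nothing but 3 survives at r5c7. So r5c7=3.
Step 28. [r7c9∈{4}] nothing but 4 survives at r7c9. So r7c9=4.
Step 29. [r3c6∈{6}] nothing but 6 survives at r3c6 ⇒ r3c6=6.
Step 30. [r7c4∈{5}] nothing but 5 survives at r7c4 ⇒ r7c4=5.
Step 31. [r3c2∈{9}] nothing but 9 survives at r3c2 ⇒ r3c2=9.
Step 32. [r6c5∈{2}] r6c5's peers cover all but 2, so r6c5=2.
Step 33. [r1c1∈{3}] nothing but 3 survives at r1c1 ⇒ r1c1=3.
Step 34. [r2c7∈{9}] r2c7 is down to just 9, so r2c7=9.
Step 35. [r8c1∈{2}] r8c1 has the single candidate 2, so r8c1=2.
Step 36. [r6c9∈{5}] only 5 remains possible at r6c9. So r6c9=5.
Step 37. [r2c3∈{4}] r2c3's peers cover all but 4 ⇒ r2c3=4.
Step 38. [r7c2∈{8}] nothing but 8 survives at r7c2, so r7c2=8.
Step 39. [r8c5∈{4}] nothing but 4 survives at r8c5, so r8c5=4.
Step 40. [r2c5∈{7}] only 7 remains possible at r2c5, so r2c5=7.
Step 41. [r4c5∈{3}] r4c5 is down to just 3. So r4c5=3.
Step 42. [r9c3∈{3}] only 3 remains possible at r9c3 ⇒ r9c3=3.
Step 43. [r5c6∈{4}] r5c6 has the single candidate 4. So r5c6=4.
Step 44. [r6c8∈{6}] nothing but 6 survives at r6c8, so r6c8=6.
Step 45. [r4c1∈{1}] r4c1 is down to just 1. So r4c1=1.
Step 46. [r9c9∈{7}] r9c9 has the single candidate 7, so r9c9=7.
Step 47. [r9c6∈{8}] r9c6 is down to just 8 ⇒ r9c6=8.
Step 48. [r5c9∈{8}] only 8 remains possible at r5c9 ⇒ r5c9=8.

Answer: 3 7 6 4 5 9 8 2 1 / 8 1 4 3 7 2 9 5 6 / 5 9 2 1 8 6 7 4 3 / 1 6 9 8 3 5 4 7 2 / 7 2 5 6 1 4 3 9 8 / 4 3 8 9 2 7 1 6 5 / 9 8 7 5 6 1 2 3 4 / 2 5 1 7 4 3 6 8 9 / 6 4 3 2 9 8 5 1 7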